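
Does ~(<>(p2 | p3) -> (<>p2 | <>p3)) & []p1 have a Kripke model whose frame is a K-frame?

1. ~(<>(p2 | p3) -> (<>p2 | <>p3)) & []p1, 0
2. ~(<>(p2 | p3) -> (<>p2 | <>p3)), 0
3. []p1, 0
4. <>(p2 | p3), 0
5. ~(<>p2 | <>p3), 0
6. ~<>p2, 0
7. ~<>p3, 0
8. p2 | p3, 1
9. p1, 1
10. ~p2, 1
11. ~p3, 1
12. p3, 1
Accessibility: 0R1
Branch closes: p3 and ~p3 both at 1.
Every branch closes; the branch above is one of them.

Unsatisfiable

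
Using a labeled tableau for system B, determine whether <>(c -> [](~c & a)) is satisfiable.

1. <>(c -> [](~c & a)), 0
2. c -> [](~c & a), 1   [<>-rule on 1: fresh world 1, 0R1]
3. [](~c & a), 1   [->-rule on 2 (branches; this branch)]
4. ~c & a, 0   [[]-rule on 3 via 1R0]
5. ~c, 0   [&-rule on 4]
6. a, 0   [&-rule on 4]
7. ~c & a, 1   [[]-rule on 3 via 1R1]
8. ~c, 1   [&-rule on 7]
9. a, 1   [&-rule on 7]
Accessibility: 0R0, 0R1, 1R0, 1R1

Yes, satisfiable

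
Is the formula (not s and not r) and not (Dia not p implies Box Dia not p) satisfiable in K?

Satisfiable (open branch found)

1. (not s and not r) and not (Dia not p implies Box Dia not p), w0
2. not s and not r, w0
3. not (Dia not p implies Box Dia not p), w0
4. not s, w0
5. not r, w0
6. Dia not p, w0
7. not Box Dia not p, w0
8. not p, w1
9. not Dia not p, w2
Accessibility: w0Rw1, w0Rw2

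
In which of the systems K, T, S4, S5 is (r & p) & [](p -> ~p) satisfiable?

K

K-tableau for the formula:
1. (r & p) & [](p -> ~p), u
2. r & p, u
3. [](p -> ~p), u
4. r, u
5. p, u
Complete open branch: satisfiable in K.
T-tableau for the formula:
1. (r & p) & [](p -> ~p), u
2. r & p, u
3. [](p -> ~p), u
4. r, u
5. p, u
6. p -> ~p, u
7. ~p, u
Accessibility: uRu
Branch closes: p and ~p both at u.
Every branch closes (one shown): unsatisfiable in T, hence also in S4, S5 (every S4/S5-frame is a T-frame).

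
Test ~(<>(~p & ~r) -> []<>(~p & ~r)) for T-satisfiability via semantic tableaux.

Satisfiable

1. ~(<>(~p & ~r) -> []<>(~p & ~r)), w0
2. <>(~p & ~r), w0
3. ~[]<>(~p & ~r), w0
4. ~p & ~r, w1
5. ~p, w1
6. ~r, w1
7. ~<>(~p & ~r), w2
8. ~(~p & ~r), w2
9. r, w2
Accessibility: w0Rw0, w0Rw1, w0Rw2, w1Rw1, w2Rw2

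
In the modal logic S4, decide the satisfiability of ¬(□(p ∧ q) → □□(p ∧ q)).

1. ¬(□(p ∧ q) → □□(p ∧ q)), w0
2. □(p ∧ q), w0
3. ¬□□(p ∧ q), w0
4. p ∧ q, w0
5. p, w0
6. q, w0
7. ¬□(p ∧ q), w1
8. p ∧ q, w1
9. p, w1
10. q, w1
11. ¬(p ∧ q), w2
12. p ∧ q, w2
13. p, w2
14. q, w2
15. ¬q, w2
Accessibility: w0Rw0, w0Rw1, w0Rw2, w1Rw1, w1Rw2, w2Rw2
Branch closes: q and ¬q both at w2.
(One branch shown.) All branches close.

Unsatisfiable (every branch closes)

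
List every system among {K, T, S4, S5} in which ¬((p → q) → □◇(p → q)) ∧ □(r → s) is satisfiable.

S5-tableau for the formula:
1. ¬((p → q) → □◇(p → q)) ∧ □(r → s), w0
2. ¬((p → q) → □◇(p → q)), w0
3. □(r → s), w0
4. p → q, w0
5. ¬□◇(p → q), w0
6. r → s, w0
7. q, w0
8. s, w0
9. ¬◇(p → q), w1
10. r → s, w1
11. ¬(p → q), w0
12. p, w0
13. ¬q, w0
Accessibility: w0Rw0, w0Rw1, w1Rw0, w1Rw1
Branch closes: q and ¬q both at w0.
Every branch closes (one shown): unsatisfiable in S5.
S4-tableau for the formula:
1. ¬((p → q) → □◇(p → q)) ∧ □(r → s), w0
2. ¬((p → q) → □◇(p → q)), w0
3. □(r → s), w0
4. p → q, w0
5. ¬□◇(p → q), w0
6. r → s, w0
7. q, w0
8. s, w0
9. ¬◇(p → q), w1
10. r → s, w1
11. ¬(p → q), w1
12. p, w1
13. ¬q, w1
14. s, w1
Accessibility: w0Rw0, w0Rw1, w1Rw1
Complete open branch: satisfiable in S4, hence also in K, T (this S4-model is also a K-model and a T-model).

K, T, S4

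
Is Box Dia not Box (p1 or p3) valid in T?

Invalid (countermodel exists)

Tableau for the negation not Box Dia not Box (p1 or p3):
1. not Box Dia not Box (p1 or p3), w0
2. not Dia not Box (p1 or p3), w1
3. Box (p1 or p3), w1
4. p1 or p3, w1
5. p3, w1
Accessibility: w0Rw0, w0Rw1, w1Rw1
The negation has an open branch (countermodel exists).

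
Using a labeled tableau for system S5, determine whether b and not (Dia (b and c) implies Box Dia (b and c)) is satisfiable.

No, unsatisfiable

1. b and not (Dia (b and c) implies Box Dia (b and c)), u
2. b, u   [and-rule on 1]
3. not (Dia (b and c) implies Box Dia (b and c)), u   [and-rule on 1]
4. Dia (b and c), u   [neg-implies-rule on 3]
5. not Box Dia (b and c), u   [neg-implies-rule on 3]
6. b and c, v   [Dia-rule on 4: fresh world v, uRv]
7. b, v   [and-rule on 6]
8. c, v   [and-rule on 6]
9. not Dia (b and c), w   [neg-Box-rule on 5: fresh world w, uRw]
10. not (b and c), u   [neg-Dia-rule on 9 via wRu]
11. not (b and c), v   [neg-Dia-rule on 9 via wRv]
12. not (b and c), w   [neg-Dia-rule on 9 via wRw]
13. not c, u   [neg-and-rule on 10 (branches; this branch)]
14. not c, v   [neg-and-rule on 11 (branches; this branch)]
Accessibility: uRu, uRv, uRw, vRu, vRv, vRw, wRu, wRv, wRw
Branch closes: c and not c both at v.
All branches of the tableau close; one closing branch shown above.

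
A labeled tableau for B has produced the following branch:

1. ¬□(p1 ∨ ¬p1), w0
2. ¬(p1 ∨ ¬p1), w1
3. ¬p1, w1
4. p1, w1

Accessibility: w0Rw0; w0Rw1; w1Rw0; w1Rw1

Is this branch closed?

Both p1 and ¬p1 appear at w1.

Closed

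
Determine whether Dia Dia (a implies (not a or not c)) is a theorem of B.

No, not valid

Tableau for the negation not Dia Dia (a implies (not a or not c)):
1. not Dia Dia (a implies (not a or not c)), 0
2. not Dia (a implies (not a or not c)), 0   [neg-Dia-rule on 1 via 0R0]
3. not (a implies (not a or not c)), 0   [neg-Dia-rule on 2 via 0R0]
4. a, 0   [neg-implies-rule on 3]
5. not (not a or not c), 0   [neg-implies-rule on 3]
6. c, 0   [neg-or-rule on 5]
Accessibility: 0R0
The negation has an open branch (countermodel exists).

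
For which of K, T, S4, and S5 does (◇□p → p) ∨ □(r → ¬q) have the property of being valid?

S5-tableau for the negation ¬((◇□p → p) ∨ □(r → ¬q)):
1. ¬((◇□p → p) ∨ □(r → ¬q)), 0
2. ¬(◇□p → p), 0   [¬∨-rule on 1]
3. ¬□(r → ¬q), 0   [¬∨-rule on 1]
4. ◇□p, 0   [¬→-rule on 2]
5. ¬p, 0   [¬→-rule on 2]
6. ¬(r → ¬q), 1   [¬□-rule on 3: fresh world 1, 0R1]
7. r, 1   [¬→-rule on 6]
8. q, 1   [¬→-rule on 6]
9. □p, 2   [◇-rule on 4: fresh world 2, 0R2]
10. p, 0   [□-rule on 9 via 2R0]
Accessibility: 0R0, 0R1, 0R2, 1R0, 1R1, 1R2, 2R0, 2R1, 2R2
Branch closes: p and ¬p both at 0.
Every branch closes (one shown): valid in S5.
S4-tableau for the negation ¬((◇□p → p) ∨ □(r → ¬q)):
1. ¬((◇□p → p) ∨ □(r → ¬q)), 0
2. ¬(◇□p → p), 0   [¬∨-rule on 1]
3. ¬□(r → ¬q), 0   [¬∨-rule on 1]
4. ◇□p, 0   [¬→-rule on 2]
5. ¬p, 0   [¬→-rule on 2]
6. ¬(r → ¬q), 1   [¬□-rule on 3: fresh world 1, 0R1]
7. r, 1   [¬→-rule on 6]
8. q, 1   [¬→-rule on 6]
9. □p, 2   [◇-rule on 4: fresh world 2, 0R2]
10. p, 2   [□-rule on 9 via 2R2]
Accessibility: 0R0, 0R1, 0R2, 1R1, 2R2
Complete open branch: countermodel on an S4-frame, so not valid in S4, nor in K, T (the same frame is also a K-frame and a T-frame).

S5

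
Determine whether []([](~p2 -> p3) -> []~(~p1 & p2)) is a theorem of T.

Tableau for the negation ~[]([](~p2 -> p3) -> []~(~p1 & p2)):
1. ~[]([](~p2 -> p3) -> []~(~p1 & p2)), w0
2. ~([](~p2 -> p3) -> []~(~p1 & p2)), w1
3. [](~p2 -> p3), w1
4. ~[]~(~p1 & p2), w1
5. ~p2 -> p3, w1
6. p3, w1
7. ~p1 & p2, w2
8. ~p1, w2
9. p2, w2
10. ~p2 -> p3, w2
11. p3, w2
Accessibility: w0Rw0, w0Rw1, w1Rw1, w1Rw2, w2Rw2
The negation has an open branch (countermodel exists).

No, not valid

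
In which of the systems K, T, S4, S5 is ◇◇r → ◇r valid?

S4, S5

T-tableau for the negation ¬(◇◇r → ◇r):
1. ¬(◇◇r → ◇r), w0
2. ◇◇r, w0   [¬→-rule on 1]
3. ¬◇r, w0   [¬→-rule on 1]
4. ¬r, w0   [¬◇-rule on 3 via w0Rw0]
5. ◇r, w1   [◇-rule on 2: fresh world w1, w0Rw1]
6. ¬r, w1   [¬◇-rule on 3 via w0Rw1]
7. r, w2   [◇-rule on 5: fresh world w2, w1Rw2]
Accessibility: w0Rw0, w0Rw1, w1Rw1, w1Rw2, w2Rw2
Complete open branch: countermodel on a T-frame, so not valid in T, nor in K (the same frame is also a K-frame).
S4-tableau for the negation ¬(◇◇r → ◇r):
1. ¬(◇◇r → ◇r), w0
2. ◇◇r, w0   [¬→-rule on 1]
3. ¬◇r, w0   [¬→-rule on 1]
4. ¬r, w0   [¬◇-rule on 3 via w0Rw0]
5. ◇r, w1   [◇-rule on 2: fresh world w1, w0Rw1]
6. ¬r, w1   [¬◇-rule on 3 via w0Rw1]
7. r, w2   [◇-rule on 5: fresh world w2, w1Rw2]
8. ¬r, w2   [¬◇-rule on 3 via w0Rw2]
Accessibility: w0Rw0, w0Rw1, w0Rw2, w1Rw1, w1Rw2, w2Rw2
Branch closes: r and ¬r both at w2.
Every branch closes (one shown): valid in S4, hence also in S5 (every theorem of S4 is a theorem of S5).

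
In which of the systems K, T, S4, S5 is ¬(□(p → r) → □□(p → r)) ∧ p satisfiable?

S4-tableau for the formula:
1. ¬(□(p → r) → □□(p → r)) ∧ p, w0
2. ¬(□(p → r) → □□(p → r)), w0
3. p, w0
4. □(p → r), w0
5. ¬□□(p → r), w0
6. p → r, w0
7. r, w0
8. ¬□(p → r), w1
9. p → r, w1
10. r, w1
11. ¬(p → r), w2
12. p, w2
13. ¬r, w2
14. p → r, w2
15. r, w2
Accessibility: w0Rw0, w0Rw1, w0Rw2, w1Rw1, w1Rw2, w2Rw2
Branch closes: r and ¬r both at w2.
Every branch closes (one shown): unsatisfiable in S4, hence also in S5 (every S5-frame is an S4-frame).
T-tableau for the formula:
1. ¬(□(p → r) → □□(p → r)) ∧ p, w0
2. ¬(□(p → r) → □□(p → r)), w0
3. p, w0
4. □(p → r), w0
5. ¬□□(p → r), w0
6. p → r, w0
7. r, w0
8. ¬□(p → r), w1
9. p → r, w1
10. r, w1
11. ¬(p → r), w2
12. p, w2
13. ¬r, w2
Accessibility: w0Rw0, w0Rw1, w1Rw1, w1Rw2, w2Rw2
Complete open branch: satisfiable in T, hence also in K (this T-model is also a K-model).

K, T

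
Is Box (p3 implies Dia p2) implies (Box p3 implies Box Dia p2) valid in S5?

Valid in S5

Tableau for the negation not (Box (p3 implies Dia p2) implies (Box p3 implies Box Dia p2)):
1. not (Box (p3 implies Dia p2) implies (Box p3 implies Box Dia p2)), u
2. Box (p3 implies Dia p2), u   [neg-implies-rule on 1]
3. not (Box p3 implies Box Dia p2), u   [neg-implies-rule on 1]
4. Box p3, u   [neg-implies-rule on 3]
5. not Box Dia p2, u   [neg-implies-rule on 3]
6. p3 implies Dia p2, u   [Box-rule on 2 via uRu]
7. p3, u   [Box-rule on 4 via uRu]
8. Dia p2, u   [implies-rule on 6 (branches; this branch)]
9. not Dia p2, v   [neg-Box-rule on 5: fresh world v, uRv]
10. p3 implies Dia p2, v   [Box-rule on 2 via uRv]
11. p3, v   [Box-rule on 4 via uRv]
12. not p2, u   [neg-Dia-rule on 9 via vRu]
13. not p2, v   [neg-Dia-rule on 9 via vRv]
14. Dia p2, v   [implies-rule on 10 (branches; this branch)]
15. p2, w   [Dia-rule on 8: fresh world w, uRw]
16. p3 implies Dia p2, w   [Box-rule on 2 via uRw]
17. p3, w   [Box-rule on 4 via uRw]
18. not p2, w   [neg-Dia-rule on 9 via vRw]
Accessibility: uRu, uRv, uRw, vRu, vRv, vRw, wRu, wRv, wRw
Branch closes: p2 and not p2 both at w.
Every branch of the negation's tableau closes; the branch above is one of them.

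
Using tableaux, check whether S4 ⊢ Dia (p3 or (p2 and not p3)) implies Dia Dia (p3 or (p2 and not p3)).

Valid

Tableau for the negation not (Dia (p3 or (p2 and not p3)) implies Dia Dia (p3 or (p2 and not p3))):
1. not (Dia (p3 or (p2 and not p3)) implies Dia Dia (p3 or (p2 and not p3))), u
2. Dia (p3 or (p2 and not p3)), u
3. not Dia Dia (p3 or (p2 and not p3)), u
4. not Dia (p3 or (p2 and not p3)), u
5. not (p3 or (p2 and not p3)), u
6. not p3, u
7. not (p2 and not p3), u
8. not p2, u
9. p3 or (p2 and not p3), v
10. not Dia (p3 or (p2 and not p3)), v
11. not (p3 or (p2 and not p3)), v
12. not p3, v
13. not (p2 and not p3), v
14. p2 and not p3, v
15. p2, v
16. p3, v
Accessibility: uRu, uRv, vRv
Branch closes: p3 and not p3 both at v.
All branches of the negation close; one closing branch shown above.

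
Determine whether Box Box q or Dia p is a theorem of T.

Invalid (countermodel exists)

Tableau for the negation not (Box Box q or Dia p):
1. not (Box Box q or Dia p), w0
2. not Box Box q, w0   [neg-or-rule on 1]
3. not Dia p, w0   [neg-or-rule on 1]
4. not p, w0   [neg-Dia-rule on 3 via w0Rw0]
5. not Box q, w1   [neg-Box-rule on 2: fresh world w1, w0Rw1]
6. not p, w1   [neg-Dia-rule on 3 via w0Rw1]
7. not q, w2   [neg-Box-rule on 5: fresh world w2, w1Rw2]
Accessibility: w0Rw0, w0Rw1, w1Rw1, w1Rw2, w2Rw2
The negation has an open branch (countermodel exists).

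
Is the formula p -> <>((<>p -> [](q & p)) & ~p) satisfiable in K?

Yes, satisfiable

1. p -> <>((<>p -> [](q & p)) & ~p), u
2. <>((<>p -> [](q & p)) & ~p), u   [->-rule on 1 (branches; this branch)]
3. (<>p -> [](q & p)) & ~p, v   [<>-rule on 2: fresh world v, uRv]
4. <>p -> [](q & p), v   [&-rule on 3]
5. ~p, v   [&-rule on 3]
6. [](q & p), v   [->-rule on 4 (branches; this branch)]
Accessibility: uRv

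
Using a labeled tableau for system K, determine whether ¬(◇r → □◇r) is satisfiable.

Satisfiable

1. ¬(◇r → □◇r), w0
2. ◇r, w0
3. ¬□◇r, w0
4. r, w1
5. ¬◇r, w2
Accessibility: w0Rw1, w0Rw2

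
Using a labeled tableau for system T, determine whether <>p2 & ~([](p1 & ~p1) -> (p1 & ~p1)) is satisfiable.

Unsatisfiable (every branch closes)

1. <>p2 & ~([](p1 & ~p1) -> (p1 & ~p1)), u
2. <>p2, u   [&-rule on 1]
3. ~([](p1 & ~p1) -> (p1 & ~p1)), u   [&-rule on 1]
4. [](p1 & ~p1), u   [~->-rule on 3]
5. ~(p1 & ~p1), u   [~->-rule on 3]
6. p1 & ~p1, u   [[]-rule on 4 via uRu]
7. p1, u   [&-rule on 6]
8. ~p1, u   [&-rule on 6]
Accessibility: uRu
Branch closes: p1 and ~p1 both at u.
All branches of the tableau close; one closing branch shown above.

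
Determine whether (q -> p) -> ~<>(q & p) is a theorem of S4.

Tableau for the negation ~((q -> p) -> ~<>(q & p)):
1. ~((q -> p) -> ~<>(q & p)), 0
2. q -> p, 0
3. <>(q & p), 0
4. p, 0
5. q & p, 1
6. q, 1
7. p, 1
Accessibility: 0R0, 0R1, 1R1
The negation has an open branch (countermodel exists).

Invalid (countermodel exists)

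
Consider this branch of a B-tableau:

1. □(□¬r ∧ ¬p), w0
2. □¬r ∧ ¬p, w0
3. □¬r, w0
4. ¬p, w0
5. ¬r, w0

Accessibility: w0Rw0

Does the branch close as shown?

No world carries both an atom and its negation.

Not closed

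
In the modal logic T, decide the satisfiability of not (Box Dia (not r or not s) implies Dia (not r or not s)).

Unsatisfiable (every branch closes)

1. not (Box Dia (not r or not s) implies Dia (not r or not s)), w0
2. Box Dia (not r or not s), w0
3. not Dia (not r or not s), w0
4. Dia (not r or not s), w0
5. not (not r or not s), w0
6. r, w0
7. s, w0
8. not r or not s, w1
9. Dia (not r or not s), w1
10. not (not r or not s), w1
11. r, w1
12. s, w1
13. not s, w1
Accessibility: w0Rw0, w0Rw1, w1Rw1
Branch closes: s and not s both at w1.
Every branch closes; the branch above is one of them.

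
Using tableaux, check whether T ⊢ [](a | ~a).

Yes, valid

Tableau for the negation ~[](a | ~a):
1. ~[](a | ~a), 0
2. ~(a | ~a), 1
3. ~a, 1
4. a, 1
Accessibility: 0R0, 0R1, 1R1
Branch closes: a and ~a both at 1.
Every branch of the negation's tableau closes; the branch above is one of them.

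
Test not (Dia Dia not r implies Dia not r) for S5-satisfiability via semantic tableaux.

Unsatisfiable

1. not (Dia Dia not r implies Dia not r), u
2. Dia Dia not r, u
3. not Dia not r, u
4. r, u
5. Dia not r, v
6. r, v
7. not r, w
8. r, w
Accessibility: uRu, uRv, uRw, vRu, vRv, vRw, wRu, wRv, wRw
Branch closes: r and not r both at w.
All branches of the tableau close; one closing branch shown above.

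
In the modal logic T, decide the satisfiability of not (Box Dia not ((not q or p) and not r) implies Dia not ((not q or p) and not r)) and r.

1. not (Box Dia not ((not q or p) and not r) implies Dia not ((not q or p) and not r)) and r, w0
2. not (Box Dia not ((not q or p) and not r) implies Dia not ((not q or p) and not r)), w0
3. r, w0
4. Box Dia not ((not q or p) and not r), w0
5. not Dia not ((not q or p) and not r), w0
6. Dia not ((not q or p) and not r), w0
7. (not q or p) and not r, w0
8. not q or p, w0
9. not r, w0
Accessibility: w0Rw0
Branch closes: r and not r both at w0.
Every branch closes; the branch above is one of them.

Unsatisfiable (every branch closes)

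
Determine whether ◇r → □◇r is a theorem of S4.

Tableau for the negation ¬(◇r → □◇r):
1. ¬(◇r → □◇r), w0
2. ◇r, w0
3. ¬□◇r, w0
4. r, w1
5. ¬◇r, w2
6. ¬r, w2
Accessibility: w0Rw0, w0Rw1, w0Rw2, w1Rw1, w2Rw2
The negation has an open branch (countermodel exists).

Invalid (countermodel exists)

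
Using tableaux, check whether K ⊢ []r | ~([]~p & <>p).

Tableau for the negation ~([]r | ~([]~p & <>p)):
1. ~([]r | ~([]~p & <>p)), 0
2. ~[]r, 0   [~|-rule on 1]
3. []~p & <>p, 0   [~|-rule on 1]
4. []~p, 0   [&-rule on 3]
5. <>p, 0   [&-rule on 3]
6. ~r, 1   [~[]-rule on 2: fresh world 1, 0R1]
7. ~p, 1   [[]-rule on 4 via 0R1]
8. p, 2   [<>-rule on 5: fresh world 2, 0R2]
9. ~p, 2   [[]-rule on 4 via 0R2]
Accessibility: 0R1, 0R2
Branch closes: p and ~p both at 2.
All branches of the negation close; one closing branch shown above.

Valid in K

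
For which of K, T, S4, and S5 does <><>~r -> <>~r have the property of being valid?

T-tableau for the negation ~(<><>~r -> <>~r):
1. ~(<><>~r -> <>~r), w0
2. <><>~r, w0
3. ~<>~r, w0
4. r, w0
5. <>~r, w1
6. r, w1
7. ~r, w2
Accessibility: w0Rw0, w0Rw1, w1Rw1, w1Rw2, w2Rw2
Complete open branch: countermodel on a T-frame, so not valid in T, nor in K (the same frame is also a K-frame).
S4-tableau for the negation ~(<><>~r -> <>~r):
1. ~(<><>~r -> <>~r), w0
2. <><>~r, w0
3. ~<>~r, w0
4. r, w0
5. <>~r, w1
6. r, w1
7. ~r, w2
8. r, w2
Accessibility: w0Rw0, w0Rw1, w0Rw2, w1Rw1, w1Rw2, w2Rw2
Branch closes: r and ~r both at w2.
Every branch closes (one shown): valid in S4, hence also in S5 (every theorem of S4 is a theorem of S5).

S4, S5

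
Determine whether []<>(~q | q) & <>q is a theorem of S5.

Not valid

Tableau for the negation ~([]<>(~q | q) & <>q):
1. ~([]<>(~q | q) & <>q), 0
2. ~<>q, 0   [~&-rule on 1 (branches; this branch)]
3. ~q, 0   [~<>-rule on 2 via 0R0]
Accessibility: 0R0
The negation has an open branch (countermodel exists).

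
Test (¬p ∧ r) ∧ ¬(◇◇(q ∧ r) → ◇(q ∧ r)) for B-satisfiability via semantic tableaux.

Satisfiable

1. (¬p ∧ r) ∧ ¬(◇◇(q ∧ r) → ◇(q ∧ r)), u
2. ¬p ∧ r, u
3. ¬(◇◇(q ∧ r) → ◇(q ∧ r)), u
4. ¬p, u
5. r, u
6. ◇◇(q ∧ r), u
7. ¬◇(q ∧ r), u
8. ¬(q ∧ r), u
9. ¬q, u
10. ◇(q ∧ r), v
11. ¬(q ∧ r), v
12. ¬r, v
13. q ∧ r, w
14. q, w
15. r, w
Accessibility: uRu, uRv, vRu, vRv, vRw, wRv, wRw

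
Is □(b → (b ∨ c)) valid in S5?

Yes, valid

Tableau for the negation ¬□(b → (b ∨ c)):
1. ¬□(b → (b ∨ c)), 0
2. ¬(b → (b ∨ c)), 1
3. b, 1
4. ¬(b ∨ c), 1
5. ¬b, 1
6. ¬c, 1
Accessibility: 0R0, 0R1, 1R0, 1R1
Branch closes: b and ¬b both at 1.
All branches of the negation close; one closing branch shown above.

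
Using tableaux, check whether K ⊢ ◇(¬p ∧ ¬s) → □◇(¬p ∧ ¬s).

Tableau for the negation ¬(◇(¬p ∧ ¬s) → □◇(¬p ∧ ¬s)):
1. ¬(◇(¬p ∧ ¬s) → □◇(¬p ∧ ¬s)), u
2. ◇(¬p ∧ ¬s), u
3. ¬□◇(¬p ∧ ¬s), u
4. ¬p ∧ ¬s, v
5. ¬p, v
6. ¬s, v
7. ¬◇(¬p ∧ ¬s), w
Accessibility: uRv, uRw
The negation has an open branch (countermodel exists).

Invalid (countermodel exists)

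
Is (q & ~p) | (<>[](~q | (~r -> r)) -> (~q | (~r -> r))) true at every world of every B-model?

Valid

Tableau for the negation ~((q & ~p) | (<>[](~q | (~r -> r)) -> (~q | (~r -> r)))):
1. ~((q & ~p) | (<>[](~q | (~r -> r)) -> (~q | (~r -> r)))), 0
2. ~(q & ~p), 0
3. ~(<>[](~q | (~r -> r)) -> (~q | (~r -> r))), 0
4. <>[](~q | (~r -> r)), 0
5. ~(~q | (~r -> r)), 0
6. q, 0
7. ~(~r -> r), 0
8. ~r, 0
9. p, 0
10. [](~q | (~r -> r)), 1
11. ~q | (~r -> r), 0
12. ~q | (~r -> r), 1
13. ~r -> r, 0
14. ~r -> r, 1
15. r, 0
Accessibility: 0R0, 0R1, 1R0, 1R1
Branch closes: r and ~r both at 0.
Every branch of the negation's tableau closes; the branch above is one of them.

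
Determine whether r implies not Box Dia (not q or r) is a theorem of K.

Tableau for the negation not (r implies not Box Dia (not q or r)):
1. not (r implies not Box Dia (not q or r)), w0
2. r, w0   [neg-implies-rule on 1]
3. Box Dia (not q or r), w0   [neg-implies-rule on 1]
The negation has an open branch (countermodel exists).

No, not valid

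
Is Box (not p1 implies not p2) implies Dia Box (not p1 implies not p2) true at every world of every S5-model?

Tableau for the negation not (Box (not p1 implies not p2) implies Dia Box (not p1 implies not p2)):
1. not (Box (not p1 implies not p2) implies Dia Box (not p1 implies not p2)), w0
2. Box (not p1 implies not p2), w0
3. not Dia Box (not p1 implies not p2), w0
4. not p1 implies not p2, w0
5. not Box (not p1 implies not p2), w0
6. not p2, w0
7. not (not p1 implies not p2), w1
8. not p1, w1
9. p2, w1
10. not p1 implies not p2, w1
11. not Box (not p1 implies not p2), w1
12. not p2, w1
Accessibility: w0Rw0, w0Rw1, w1Rw0, w1Rw1
Branch closes: p2 and not p2 both at w1.
Every branch of the negation's tableau closes; the branch above is one of them.

Valid in S5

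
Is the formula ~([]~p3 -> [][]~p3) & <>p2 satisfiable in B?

1. ~([]~p3 -> [][]~p3) & <>p2, w0
2. ~([]~p3 -> [][]~p3), w0
3. <>p2, w0
4. []~p3, w0
5. ~[][]~p3, w0
6. ~p3, w0
7. p2, w1
8. ~p3, w1
9. ~[]~p3, w2
10. ~p3, w2
11. p3, w3
Accessibility: w0Rw0, w0Rw1, w0Rw2, w1Rw0, w1Rw1, w2Rw0, w2Rw2, w2Rw3, w3Rw2, w3Rw3

Yes, satisfiable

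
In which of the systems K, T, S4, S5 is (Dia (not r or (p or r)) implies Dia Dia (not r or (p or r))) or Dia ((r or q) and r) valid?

K-tableau for the negation not ((Dia (not r or (p or r)) implies Dia Dia (not r or (p or r))) or Dia ((r or q) and r)):
1. not ((Dia (not r or (p or r)) implies Dia Dia (not r or (p or r))) or Dia ((r or q) and r)), u
2. not (Dia (not r or (p or r)) implies Dia Dia (not r or (p or r))), u
3. not Dia ((r or q) and r), u
4. Dia (not r or (p or r)), u
5. not Dia Dia (not r or (p or r)), u
6. not r or (p or r), v
7. not ((r or q) and r), v
8. not Dia (not r or (p or r)), v
9. p or r, v
10. not r, v
11. p, v
Accessibility: uRv
Complete open branch: countermodel on a K-frame, so not valid in K.
T-tableau for the negation not ((Dia (not r or (p or r)) implies Dia Dia (not r or (p or r))) or Dia ((r or q) and r)):
1. not ((Dia (not r or (p or r)) implies Dia Dia (not r or (p or r))) or Dia ((r or q) and r)), u
2. not (Dia (not r or (p or r)) implies Dia Dia (not r or (p or r))), u
3. not Dia ((r or q) and r), u
4. Dia (not r or (p or r)), u
5. not Dia Dia (not r or (p or r)), u
6. not ((r or q) and r), u
7. not Dia (not r or (p or r)), u
8. not (not r or (p or r)), u
9. r, u
10. not (p or r), u
11. not p, u
12. not r, u
Accessibility: uRu
Branch closes: r and not r both at u.
Every branch closes (one shown): valid in T, hence also in S4, S5 (every theorem of T is a theorem of S4 and S5).

T, S4, S5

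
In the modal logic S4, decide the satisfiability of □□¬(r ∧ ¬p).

Yes, satisfiable

1. □□¬(r ∧ ¬p), w0
2. □¬(r ∧ ¬p), w0   [□-rule on 1 via w0Rw0]
3. ¬(r ∧ ¬p), w0   [□-rule on 2 via w0Rw0]
4. p, w0   [¬∧-rule on 3 (branches; this branch)]
Accessibility: w0Rw0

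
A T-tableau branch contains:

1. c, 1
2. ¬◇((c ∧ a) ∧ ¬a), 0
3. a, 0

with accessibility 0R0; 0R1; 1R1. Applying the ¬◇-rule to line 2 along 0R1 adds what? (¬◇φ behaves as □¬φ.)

¬((c ∧ a) ∧ ¬a), 1

¬◇φ behaves as □¬φ: propagate the negated body to each accessible world.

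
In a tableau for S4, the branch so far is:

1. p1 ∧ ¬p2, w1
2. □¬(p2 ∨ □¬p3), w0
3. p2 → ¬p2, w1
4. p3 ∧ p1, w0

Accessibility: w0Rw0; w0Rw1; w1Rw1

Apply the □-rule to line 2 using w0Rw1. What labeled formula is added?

¬(p2 ∨ □¬p3), w1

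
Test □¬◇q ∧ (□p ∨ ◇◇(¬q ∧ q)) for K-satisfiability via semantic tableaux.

1. □¬◇q ∧ (□p ∨ ◇◇(¬q ∧ q)), u
2. □¬◇q, u
3. □p ∨ ◇◇(¬q ∧ q), u
4. □p, u

Satisfiable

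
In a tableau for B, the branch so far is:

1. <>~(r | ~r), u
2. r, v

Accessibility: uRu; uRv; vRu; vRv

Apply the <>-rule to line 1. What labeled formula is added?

a fresh world w with uRw, and ~(r | ~r) at w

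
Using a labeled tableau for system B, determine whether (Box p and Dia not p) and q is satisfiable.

No, unsatisfiable

1. (Box p and Dia not p) and q, w0
2. Box p and Dia not p, w0
3. q, w0
4. Box p, w0
5. Dia not p, w0
6. p, w0
7. not p, w1
8. p, w1
Accessibility: w0Rw0, w0Rw1, w1Rw0, w1Rw1
Branch closes: p and not p both at w1.
(One branch shown.) All branches close.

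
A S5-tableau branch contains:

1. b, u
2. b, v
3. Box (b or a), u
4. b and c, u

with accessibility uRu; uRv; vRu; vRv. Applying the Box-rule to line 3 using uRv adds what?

b or a, v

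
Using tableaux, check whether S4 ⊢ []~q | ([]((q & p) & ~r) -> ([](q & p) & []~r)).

Tableau for the negation ~([]~q | ([]((q & p) & ~r) -> ([](q & p) & []~r))):
1. ~([]~q | ([]((q & p) & ~r) -> ([](q & p) & []~r))), 0
2. ~[]~q, 0
3. ~([]((q & p) & ~r) -> ([](q & p) & []~r)), 0
4. []((q & p) & ~r), 0
5. ~([](q & p) & []~r), 0
6. (q & p) & ~r, 0
7. q & p, 0
8. ~r, 0
9. q, 0
10. p, 0
11. ~[](q & p), 0
12. q, 1
13. (q & p) & ~r, 1
14. q & p, 1
15. ~r, 1
16. p, 1
17. ~(q & p), 2
18. (q & p) & ~r, 2
19. q & p, 2
20. ~r, 2
21. q, 2
22. p, 2
23. ~p, 2
Accessibility: 0R0, 0R1, 0R2, 1R1, 2R2
Branch closes: p and ~p both at 2.
Every branch of the negation's tableau closes; the branch above is one of them.

Valid in S4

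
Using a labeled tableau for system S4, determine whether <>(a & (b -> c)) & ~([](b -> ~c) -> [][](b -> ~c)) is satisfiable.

1. <>(a & (b -> c)) & ~([](b -> ~c) -> [][](b -> ~c)), w0
2. <>(a & (b -> c)), w0   [&-rule on 1]
3. ~([](b -> ~c) -> [][](b -> ~c)), w0   [&-rule on 1]
4. [](b -> ~c), w0   [~->-rule on 3]
5. ~[][](b -> ~c), w0   [~->-rule on 3]
6. b -> ~c, w0   [[]-rule on 4 via w0Rw0]
7. ~c, w0   [->-rule on 6 (branches; this branch)]
8. a & (b -> c), w1   [<>-rule on 2: fresh world w1, w0Rw1]
9. a, w1   [&-rule on 8]
10. b -> c, w1   [&-rule on 8]
11. b -> ~c, w1   [[]-rule on 4 via w0Rw1]
12. c, w1   [->-rule on 10 (branches; this branch)]
13. ~b, w1   [->-rule on 11 (branches; this branch)]
14. ~[](b -> ~c), w2   [~[]-rule on 5: fresh world w2, w0Rw2]
15. b -> ~c, w2   [[]-rule on 4 via w0Rw2]
16. ~c, w2   [->-rule on 15 (branches; this branch)]
17. ~(b -> ~c), w3   [~[]-rule on 14: fresh world w3, w2Rw3]
18. b, w3   [~->-rule on 17]
19. c, w3   [~->-rule on 17]
20. b -> ~c, w3   [[]-rule on 4 via w0Rw3]
21. ~c, w3   [->-rule on 20 (branches; this branch)]
Accessibility: w0Rw0, w0Rw1, w0Rw2, w0Rw3, w1Rw1, w2Rw2, w2Rw3, w3Rw3
Branch closes: c and ~c both at w3.
Every branch closes; the branch above is one of them.

No, unsatisfiable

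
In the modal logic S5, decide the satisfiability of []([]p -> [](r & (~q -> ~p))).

Satisfiable

1. []([]p -> [](r & (~q -> ~p))), u
2. []p -> [](r & (~q -> ~p)), u
3. [](r & (~q -> ~p)), u
4. r & (~q -> ~p), u
5. r, u
6. ~q -> ~p, u
7. ~p, u
Accessibility: uRu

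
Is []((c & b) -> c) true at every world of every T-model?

Valid

Tableau for the negation ~[]((c & b) -> c):
1. ~[]((c & b) -> c), 0
2. ~((c & b) -> c), 1
3. c & b, 1
4. ~c, 1
5. c, 1
6. b, 1
Accessibility: 0R0, 0R1, 1R1
Branch closes: c and ~c both at 1.
All branches of the negation close; one closing branch shown above.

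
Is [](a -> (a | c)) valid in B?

Yes, valid

Tableau for the negation ~[](a -> (a | c)):
1. ~[](a -> (a | c)), u
2. ~(a -> (a | c)), v
3. a, v
4. ~(a | c), v
5. ~a, v
6. ~c, v
Accessibility: uRu, uRv, vRu, vRv
Branch closes: a and ~a both at v.
All branches of the negation close; one closing branch shown above.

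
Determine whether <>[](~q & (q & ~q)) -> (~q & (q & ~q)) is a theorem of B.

Yes, valid

Tableau for the negation ~(<>[](~q & (q & ~q)) -> (~q & (q & ~q))):
1. ~(<>[](~q & (q & ~q)) -> (~q & (q & ~q))), u
2. <>[](~q & (q & ~q)), u
3. ~(~q & (q & ~q)), u
4. ~(q & ~q), u
5. ~q, u
6. [](~q & (q & ~q)), v
7. ~q & (q & ~q), u
8. q & ~q, u
9. q, u
Accessibility: uRu, uRv, vRu, vRv
Branch closes: q and ~q both at u.
All branches of the negation close; one closing branch shown above.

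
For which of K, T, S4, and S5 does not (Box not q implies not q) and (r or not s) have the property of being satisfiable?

K

K-tableau for the formula:
1. not (Box not q implies not q) and (r or not s), 0
2. not (Box not q implies not q), 0   [and-rule on 1]
3. r or not s, 0   [and-rule on 1]
4. Box not q, 0   [neg-implies-rule on 2]
5. q, 0   [neg-implies-rule on 2]
6. not s, 0   [or-rule on 3 (branches; this branch)]
Complete open branch: satisfiable in K.
T-tableau for the formula:
1. not (Box not q implies not q) and (r or not s), 0
2. not (Box not q implies not q), 0   [and-rule on 1]
3. r or not s, 0   [and-rule on 1]
4. Box not q, 0   [neg-implies-rule on 2]
5. q, 0   [neg-implies-rule on 2]
6. not q, 0   [Box-rule on 4 via 0R0]
Accessibility: 0R0
Branch closes: q and not q both at 0.
Every branch closes (one shown): unsatisfiable in T, hence also in S4, S5 (every S4/S5-frame is a T-frame).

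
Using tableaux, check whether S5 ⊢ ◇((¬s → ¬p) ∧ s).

Tableau for the negation ¬◇((¬s → ¬p) ∧ s):
1. ¬◇((¬s → ¬p) ∧ s), w0
2. ¬((¬s → ¬p) ∧ s), w0
3. ¬s, w0
Accessibility: w0Rw0
The negation has an open branch (countermodel exists).

Invalid (countermodel exists)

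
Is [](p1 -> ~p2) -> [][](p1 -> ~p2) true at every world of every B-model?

Not valid

Tableau for the negation ~([](p1 -> ~p2) -> [][](p1 -> ~p2)):
1. ~([](p1 -> ~p2) -> [][](p1 -> ~p2)), w0
2. [](p1 -> ~p2), w0   [~->-rule on 1]
3. ~[][](p1 -> ~p2), w0   [~->-rule on 1]
4. p1 -> ~p2, w0   [[]-rule on 2 via w0Rw0]
5. ~p2, w0   [->-rule on 4 (branches; this branch)]
6. ~[](p1 -> ~p2), w1   [~[]-rule on 3: fresh world w1, w0Rw1]
7. p1 -> ~p2, w1   [[]-rule on 2 via w0Rw1]
8. ~p2, w1   [->-rule on 7 (branches; this branch)]
9. ~(p1 -> ~p2), w2   [~[]-rule on 6: fresh world w2, w1Rw2]
10. p1, w2   [~->-rule on 9]
11. p2, w2   [~->-rule on 9]
Accessibility: w0Rw0, w0Rw1, w1Rw0, w1Rw1, w1Rw2, w2Rw1, w2Rw2
The negation has an open branch (countermodel exists).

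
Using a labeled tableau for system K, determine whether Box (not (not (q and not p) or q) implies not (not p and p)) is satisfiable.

Yes, satisfiable

1. Box (not (not (q and not p) or q) implies not (not p and p)), 0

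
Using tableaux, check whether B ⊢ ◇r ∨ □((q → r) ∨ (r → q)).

Yes, valid

Tableau for the negation ¬(◇r ∨ □((q → r) ∨ (r → q))):
1. ¬(◇r ∨ □((q → r) ∨ (r → q))), 0
2. ¬◇r, 0   [¬∨-rule on 1]
3. ¬□((q → r) ∨ (r → q)), 0   [¬∨-rule on 1]
4. ¬r, 0   [¬◇-rule on 2 via 0R0]
5. ¬((q → r) ∨ (r → q)), 1   [¬□-rule on 3: fresh world 1, 0R1]
6. ¬(q → r), 1   [¬∨-rule on 5]
7. ¬(r → q), 1   [¬∨-rule on 5]
8. q, 1   [¬→-rule on 6]
9. ¬r, 1   [¬→-rule on 6]
10. r, 1   [¬→-rule on 7]
11. ¬q, 1   [¬→-rule on 7]
Accessibility: 0R0, 0R1, 1R0, 1R1
Branch closes: r and ¬r both at 1.
Every branch of the negation's tableau closes; the branch above is one of them.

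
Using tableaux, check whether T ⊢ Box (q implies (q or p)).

Tableau for the negation not Box (q implies (q or p)):
1. not Box (q implies (q or p)), w0
2. not (q implies (q or p)), w1
3. q, w1
4. not (q or p), w1
5. not q, w1
6. not p, w1
Accessibility: w0Rw0, w0Rw1, w1Rw1
Branch closes: q and not q both at w1.
Every branch of the negation's tableau closes; the branch above is one of them.

Valid in T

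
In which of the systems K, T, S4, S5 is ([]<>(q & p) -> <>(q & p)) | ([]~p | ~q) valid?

T-tableau for the negation ~(([]<>(q & p) -> <>(q & p)) | ([]~p | ~q)):
1. ~(([]<>(q & p) -> <>(q & p)) | ([]~p | ~q)), 0
2. ~([]<>(q & p) -> <>(q & p)), 0
3. ~([]~p | ~q), 0
4. []<>(q & p), 0
5. ~<>(q & p), 0
6. ~[]~p, 0
7. q, 0
8. <>(q & p), 0
9. ~(q & p), 0
10. ~p, 0
11. p, 1
12. <>(q & p), 1
13. ~(q & p), 1
14. ~q, 1
15. q & p, 2
16. q, 2
17. p, 2
18. <>(q & p), 2
19. ~(q & p), 2
20. ~p, 2
Accessibility: 0R0, 0R1, 0R2, 1R1, 2R2
Branch closes: p and ~p both at 2.
Every branch closes (one shown): valid in T, hence also in S4, S5 (every theorem of T is a theorem of S4 and S5).
K-tableau for the negation ~(([]<>(q & p) -> <>(q & p)) | ([]~p | ~q)):
1. ~(([]<>(q & p) -> <>(q & p)) | ([]~p | ~q)), 0
2. ~([]<>(q & p) -> <>(q & p)), 0
3. ~([]~p | ~q), 0
4. []<>(q & p), 0
5. ~<>(q & p), 0
6. ~[]~p, 0
7. q, 0
8. p, 1
9. <>(q & p), 1
10. ~(q & p), 1
11. ~q, 1
12. q & p, 2
13. q, 2
14. p, 2
Accessibility: 0R1, 1R2
Complete open branch: countermodel on a K-frame, so not valid in K.

T, S4, S5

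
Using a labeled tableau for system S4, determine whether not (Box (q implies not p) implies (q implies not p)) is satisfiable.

1. not (Box (q implies not p) implies (q implies not p)), u
2. Box (q implies not p), u
3. not (q implies not p), u
4. q, u
5. p, u
6. q implies not p, u
7. not p, u
Accessibility: uRu
Branch closes: p and not p both at u.
All branches of the tableau close; one closing branch shown above.

Unsatisfiable (every branch closes)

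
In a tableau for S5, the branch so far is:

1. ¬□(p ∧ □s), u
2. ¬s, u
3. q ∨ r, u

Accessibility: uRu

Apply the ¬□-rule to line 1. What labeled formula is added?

a fresh world v with uRv, and ¬(p ∧ □s) at v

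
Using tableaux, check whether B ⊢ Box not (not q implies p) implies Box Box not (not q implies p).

Tableau for the negation not (Box not (not q implies p) implies Box Box not (not q implies p)):
1. not (Box not (not q implies p) implies Box Box not (not q implies p)), u
2. Box not (not q implies p), u   [neg-implies-rule on 1]
3. not Box Box not (not q implies p), u   [neg-implies-rule on 1]
4. not (not q implies p), u   [Box-rule on 2 via uRu]
5. not q, u   [neg-implies-rule on 4]
6. not p, u   [neg-implies-rule on 4]
7. not Box not (not q implies p), v   [neg-Box-rule on 3: fresh world v, uRv]
8. not (not q implies p), v   [Box-rule on 2 via uRv]
9. not q, v   [neg-implies-rule on 8]
10. not p, v   [neg-implies-rule on 8]
11. not q implies p, w   [neg-Box-rule on 7: fresh world w, vRw]
12. p, w   [implies-rule on 11 (branches; this branch)]
Accessibility: uRu, uRv, vRu, vRv, vRw, wRv, wRw
The negation has an open branch (countermodel exists).

Invalid (countermodel exists)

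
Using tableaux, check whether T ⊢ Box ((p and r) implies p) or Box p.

Tableau for the negation not (Box ((p and r) implies p) or Box p):
1. not (Box ((p and r) implies p) or Box p), 0
2. not Box ((p and r) implies p), 0
3. not Box p, 0
4. not ((p and r) implies p), 1
5. p and r, 1
6. not p, 1
7. p, 1
8. r, 1
Accessibility: 0R0, 0R1, 1R1
Branch closes: p and not p both at 1.
All branches of the negation close; one closing branch shown above.

Yes, valid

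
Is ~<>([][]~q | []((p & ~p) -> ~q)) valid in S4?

Tableau for the negation <>([][]~q | []((p & ~p) -> ~q)):
1. <>([][]~q | []((p & ~p) -> ~q)), u
2. [][]~q | []((p & ~p) -> ~q), v   [<>-rule on 1: fresh world v, uRv]
3. []((p & ~p) -> ~q), v   [|-rule on 2 (branches; this branch)]
4. (p & ~p) -> ~q, v   [[]-rule on 3 via vRv]
5. ~q, v   [->-rule on 4 (branches; this branch)]
Accessibility: uRu, uRv, vRv
The negation has an open branch (countermodel exists).

Not valid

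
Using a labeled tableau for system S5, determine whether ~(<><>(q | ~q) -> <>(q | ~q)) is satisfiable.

1. ~(<><>(q | ~q) -> <>(q | ~q)), w0
2. <><>(q | ~q), w0
3. ~<>(q | ~q), w0
4. ~(q | ~q), w0
5. ~q, w0
6. q, w0
Accessibility: w0Rw0
Branch closes: q and ~q both at w0.
All branches of the tableau close; one closing branch shown above.

Unsatisfiable (every branch closes)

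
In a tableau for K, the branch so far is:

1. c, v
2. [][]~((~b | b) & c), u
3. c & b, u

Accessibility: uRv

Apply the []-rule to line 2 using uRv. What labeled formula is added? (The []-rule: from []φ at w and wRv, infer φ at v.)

[]~((~b | b) & c), v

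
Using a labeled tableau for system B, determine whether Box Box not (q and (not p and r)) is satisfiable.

1. Box Box not (q and (not p and r)), 0
2. Box not (q and (not p and r)), 0
3. not (q and (not p and r)), 0
4. not (not p and r), 0
5. not r, 0
Accessibility: 0R0

Satisfiable (open branch found)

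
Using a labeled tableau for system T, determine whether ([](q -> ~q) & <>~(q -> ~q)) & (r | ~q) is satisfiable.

1. ([](q -> ~q) & <>~(q -> ~q)) & (r | ~q), u
2. [](q -> ~q) & <>~(q -> ~q), u
3. r | ~q, u
4. [](q -> ~q), u
5. <>~(q -> ~q), u
6. q -> ~q, u
7. ~q, u
8. ~(q -> ~q), v
9. q, v
10. q -> ~q, v
11. ~q, v
Accessibility: uRu, uRv, vRv
Branch closes: q and ~q both at v.
Every branch closes; the branch above is one of them.

No, unsatisfiable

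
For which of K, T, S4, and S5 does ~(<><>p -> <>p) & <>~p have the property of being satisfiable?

T-tableau for the formula:
1. ~(<><>p -> <>p) & <>~p, w0
2. ~(<><>p -> <>p), w0
3. <>~p, w0
4. <><>p, w0
5. ~<>p, w0
6. ~p, w0
7. ~p, w1
8. <>p, w2
9. ~p, w2
10. p, w3
Accessibility: w0Rw0, w0Rw1, w0Rw2, w1Rw1, w2Rw2, w2Rw3, w3Rw3
Complete open branch: satisfiable in T, hence also in K (this T-model is also a K-model).
S4-tableau for the formula:
1. ~(<><>p -> <>p) & <>~p, w0
2. ~(<><>p -> <>p), w0
3. <>~p, w0
4. <><>p, w0
5. ~<>p, w0
6. ~p, w0
7. ~p, w1
8. <>p, w2
9. ~p, w2
10. p, w3
11. ~p, w3
Accessibility: w0Rw0, w0Rw1, w0Rw2, w0Rw3, w1Rw1, w2Rw2, w2Rw3, w3Rw3
Branch closes: p and ~p both at w3.
Every branch closes (one shown): unsatisfiable in S4, hence also in S5 (every S5-frame is an S4-frame).

K, T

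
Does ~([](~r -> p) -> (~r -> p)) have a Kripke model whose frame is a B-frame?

Unsatisfiable (every branch closes)

1. ~([](~r -> p) -> (~r -> p)), w0
2. [](~r -> p), w0
3. ~(~r -> p), w0
4. ~r, w0
5. ~p, w0
6. ~r -> p, w0
7. p, w0
Accessibility: w0Rw0
Branch closes: p and ~p both at w0.
All branches of the tableau close; one closing branch shown above.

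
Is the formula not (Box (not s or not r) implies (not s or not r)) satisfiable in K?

Satisfiable (open branch found)

1. not (Box (not s or not r) implies (not s or not r)), w0
2. Box (not s or not r), w0
3. not (not s or not r), w0
4. s, w0
5. r, w0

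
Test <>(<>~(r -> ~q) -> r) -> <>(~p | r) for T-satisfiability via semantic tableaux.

1. <>(<>~(r -> ~q) -> r) -> <>(~p | r), 0
2. <>(~p | r), 0
3. ~p | r, 1
4. r, 1
Accessibility: 0R0, 0R1, 1R1

Satisfiable (open branch found)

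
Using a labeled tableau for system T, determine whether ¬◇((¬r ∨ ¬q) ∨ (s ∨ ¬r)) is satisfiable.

Yes, satisfiable

1. ¬◇((¬r ∨ ¬q) ∨ (s ∨ ¬r)), 0
2. ¬((¬r ∨ ¬q) ∨ (s ∨ ¬r)), 0   [¬◇-rule on 1 via 0R0]
3. ¬(¬r ∨ ¬q), 0   [¬∨-rule on 2]
4. ¬(s ∨ ¬r), 0   [¬∨-rule on 2]
5. r, 0   [¬∨-rule on 3]
6. q, 0   [¬∨-rule on 3]
7. ¬s, 0   [¬∨-rule on 4]
Accessibility: 0R0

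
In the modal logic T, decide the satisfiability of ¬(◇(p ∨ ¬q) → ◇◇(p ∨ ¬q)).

No, unsatisfiable

1. ¬(◇(p ∨ ¬q) → ◇◇(p ∨ ¬q)), u
2. ◇(p ∨ ¬q), u   [¬→-rule on 1]
3. ¬◇◇(p ∨ ¬q), u   [¬→-rule on 1]
4. ¬◇(p ∨ ¬q), u   [¬◇-rule on 3 via uRu]
5. ¬(p ∨ ¬q), u   [¬◇-rule on 4 via uRu]
6. ¬p, u   [¬∨-rule on 5]
7. q, u   [¬∨-rule on 5]
8. p ∨ ¬q, v   [◇-rule on 2: fresh world v, uRv]
9. ¬◇(p ∨ ¬q), v   [¬◇-rule on 3 via uRv]
10. ¬(p ∨ ¬q), v   [¬◇-rule on 4 via uRv]
11. ¬p, v   [¬∨-rule on 10]
12. q, v   [¬∨-rule on 10]
13. ¬q, v   [∨-rule on 8 (branches; this branch)]
Accessibility: uRu, uRv, vRv
Branch closes: q and ¬q both at v.
All branches of the tableau close; one closing branch shown above.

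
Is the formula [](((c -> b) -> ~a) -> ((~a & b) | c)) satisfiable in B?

1. [](((c -> b) -> ~a) -> ((~a & b) | c)), w0
2. ((c -> b) -> ~a) -> ((~a & b) | c), w0
3. (~a & b) | c, w0
4. c, w0
Accessibility: w0Rw0

Satisfiable (open branch found)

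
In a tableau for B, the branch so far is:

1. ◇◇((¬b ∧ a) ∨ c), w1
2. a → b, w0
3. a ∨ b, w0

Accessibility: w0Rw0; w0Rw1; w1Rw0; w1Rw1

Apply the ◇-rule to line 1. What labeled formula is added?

a fresh world w2 with w1Rw2, and ◇((¬b ∧ a) ∨ c) at w2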